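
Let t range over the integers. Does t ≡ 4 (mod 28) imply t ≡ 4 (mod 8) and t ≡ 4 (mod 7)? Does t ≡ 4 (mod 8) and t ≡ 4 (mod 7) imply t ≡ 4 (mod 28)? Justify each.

(⇒) fails; (⇐) holds.

(⇒) This fails: t = 32 gives 32 ≡ 4 (mod 28) but 32 ≡ 0 (mod 8), so the conjunction on the right does not hold.

(⇐) Conversely, if t ≡ 4 (mod 8) and t ≡ 4 (mod 7), then by the Chinese remainder theorem t ≡ 4 (mod 56). Since 4 ≡ 4 (mod 28) and 28 ∣ 56, we get t ≡ 4 (mod 28).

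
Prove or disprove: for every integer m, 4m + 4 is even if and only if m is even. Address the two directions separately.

Only the reverse direction holds.

[⇐] Suppose m is even. Since 4 is even, 4m is even for every m, so 4m + 4 has the same parity as 4, which is even. Hence 4m + 4 is even.

[⇒] This fails: take m = 7. Then 4m + 4 = 32, which is even, yet m = 7 is odd, not even.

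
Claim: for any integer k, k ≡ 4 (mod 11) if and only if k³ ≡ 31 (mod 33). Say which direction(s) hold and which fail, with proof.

The forward direction fails; the converse holds.

[⇐] The residues r modulo 33 with r³ ≡ 31 (mod 33) are exactly {4}, and each is ≡ 4 (mod 11).

[⇒] This fails: take k = 15. Then 15 ≡ 4 (mod 11), but 15³ = 3375 ≡ 9 (mod 33), not 31.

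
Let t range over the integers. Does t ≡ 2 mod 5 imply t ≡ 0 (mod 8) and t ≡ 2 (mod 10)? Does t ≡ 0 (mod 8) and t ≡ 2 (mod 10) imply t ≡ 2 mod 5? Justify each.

Only the reverse direction holds.

(←) If t ≡ 0 (mod 8) and t ≡ 2 (mod 10), then by the Chinese remainder theorem t ≡ 32 (mod 40). Since 32 ≡ 2 (mod 5) and 5 ∣ 40, we get t ≡ 2 (mod 5).

(→) This fails: t = 2 gives 2 ≡ 2 (mod 5) but 2 ≡ 2 (mod 8), so the conjunction on the right does not hold.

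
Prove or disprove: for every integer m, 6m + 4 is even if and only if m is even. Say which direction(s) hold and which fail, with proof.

(⇒) fails; (⇐) holds.

(⟸) Suppose m is even. Since 6 is even, 6m is even for every m, so 6m + 4 has the same parity as 4, which is even. Hence 6m + 4 is even.

(⟹) This fails: take m = 5. Then 6m + 4 = 34, which is even, yet m = 5 is odd, not even.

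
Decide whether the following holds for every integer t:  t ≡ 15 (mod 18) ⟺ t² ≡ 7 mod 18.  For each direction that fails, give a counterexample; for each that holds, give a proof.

Both directions fail.

(⟹) This fails: take t = 15. Then 15 ≡ 15 (mod 18), but 15² = 225 ≡ 9 (mod 18), not 7.

(⟸) This fails: take t = 5. Then 5² = 25 ≡ 7 (mod 18), yet 5 ≡ 5 (mod 18), not 15.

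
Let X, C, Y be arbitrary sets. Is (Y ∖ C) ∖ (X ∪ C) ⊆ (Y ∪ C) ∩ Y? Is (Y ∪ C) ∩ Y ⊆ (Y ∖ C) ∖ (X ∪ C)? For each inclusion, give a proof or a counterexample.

(⊆) holds; (⊇) fails.

Forward inclusion. Let x ∈ (Y ∖ C) ∖ (X ∪ C). Then x ∈ Y and x ∉ X, C, from which x ∈ (Y ∪ C) ∩ Y.

Reverse inclusion. This inclusion fails. Take X = {1}, C = ∅, Y = {1}; then 1 ∈ (Y ∪ C) ∩ Y but 1 ∉ (Y ∖ C) ∖ (X ∪ C).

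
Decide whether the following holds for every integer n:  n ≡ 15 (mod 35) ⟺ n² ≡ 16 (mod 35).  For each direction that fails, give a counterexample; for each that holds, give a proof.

Neither direction holds.

(→) This fails: take n = 15. Then 15 ≡ 15 (mod 35), but 15² = 225 ≡ 15 (mod 35), not 16.

(←) This fails: take n = 4. Then 4² = 16 ≡ 16 (mod 35), yet 4 ≡ 4 (mod 35), not 15.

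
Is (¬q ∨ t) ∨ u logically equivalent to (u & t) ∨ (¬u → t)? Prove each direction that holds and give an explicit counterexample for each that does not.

The forward direction fails; the converse holds.

(⇒) This fails. Under u = F, q = F, t = F, the left side is true but the right side is false.

(⇐) Assume the antecedent. If u is true, (¬q ∨ t) ∨ u reduces to true regardless of the other variables. If u is false, the antecedent forces (u = F, q = F, t = T) or (u = F, q = T, t = T), and (¬q ∨ t) ∨ u holds there. Either way (¬q ∨ t) ∨ u holds.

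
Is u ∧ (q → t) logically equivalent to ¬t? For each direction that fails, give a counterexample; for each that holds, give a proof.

Neither implication holds.

[⇒] This fails. Under q = F, t = T, u = T, the left side is true but the right side is false.

[⇐] This fails. Under q = F, t = F, u = F, the left side is false but the right side is true.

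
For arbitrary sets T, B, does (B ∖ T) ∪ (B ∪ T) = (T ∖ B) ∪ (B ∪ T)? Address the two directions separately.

(⟹) Let x ∈ (B ∖ T) ∪ (B ∪ T). Then either x ∈ T and x ∉ B; or x ∈ B and x ∉ T; or x ∈ T ∩ B. In each case x ∈ (T ∖ B) ∪ (B ∪ T), so (B ∖ T) ∪ (B ∪ T) ⊆ (T ∖ B) ∪ (B ∪ T).

(⟸) Let x ∈ (T ∖ B) ∪ (B ∪ T). Then either x ∈ T and x ∉ B; or x ∈ B and x ∉ T; or x ∈ T ∩ B. In each case x ∈ (B ∖ T) ∪ (B ∪ T), so (T ∖ B) ∪ (B ∪ T) ⊆ (B ∖ T) ∪ (B ∪ T).

Both inclusions hold; the sets are equal.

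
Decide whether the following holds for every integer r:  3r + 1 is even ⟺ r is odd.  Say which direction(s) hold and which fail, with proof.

Forward direction. Suppose 3r + 1 is even. Since 3 is odd, 3r and r have the same parity, so 3r + 1 ≡ r + 1 (mod 2). As 1 is odd, 3r + 1 is even exactly when r is odd. Thus r is odd.

Converse. Suppose r is odd; write r = 2j + 1. Then 3r + 1 = 3·(2j + 1) + 1 = 2·3j + 4, which is even.

Both directions hold.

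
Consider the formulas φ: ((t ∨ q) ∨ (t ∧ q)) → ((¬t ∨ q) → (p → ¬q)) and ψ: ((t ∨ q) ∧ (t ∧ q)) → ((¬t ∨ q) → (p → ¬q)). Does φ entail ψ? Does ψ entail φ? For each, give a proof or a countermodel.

(⇒) holds; (⇐) fails.

[⇒] Assume the antecedent. If p is true, the antecedent forces (p = T, t = F, q = F) or (p = T, t = T, q = F), and the consequent holds there. If p is false, the consequent reduces to true regardless of the other variables. Either way the consequent holds.

[⇐] This fails. Under p = T, t = F, q = T, the left side is false but the right side is true.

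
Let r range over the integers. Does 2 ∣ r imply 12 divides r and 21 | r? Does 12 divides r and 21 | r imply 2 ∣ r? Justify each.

Only the reverse direction holds.

(⇒) This fails: take r = 2. Certainly 2 ∣ 2, but 12 ∤ 2.

(⇐) Suppose 12 ∣ r and 21 ∣ r. Any common multiple of 12 and 21 is a multiple of their lcm; here lcm(12, 21) = 12·21/gcd(12, 21) = 252/3 = 84, so 84 ∣ r. Since 2 ∣ 84, it follows that 2 ∣ r.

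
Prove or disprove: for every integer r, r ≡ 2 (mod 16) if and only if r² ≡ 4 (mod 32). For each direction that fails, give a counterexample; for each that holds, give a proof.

(→) Suppose r ≡ 2 (mod 16). Working modulo 32, r ∈ {2, 18}; for each such r, r² ≡ 4 (mod 32).

(←) This fails: take r = 6. Then 6² = 36 ≡ 4 (mod 32), yet 6 ≡ 6 (mod 16), not 2.

Only the forward direction holds.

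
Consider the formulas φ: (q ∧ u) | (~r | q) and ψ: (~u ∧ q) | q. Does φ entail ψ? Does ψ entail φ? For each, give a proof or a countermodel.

(⇒) fails; (⇐) holds.

Forward direction. This fails. Under u = F, r = F, q = F, the left side is true but the right side is false.

Converse. Assume the antecedent. If u is true, the antecedent forces (u = T, r = F, q = T) or (u = T, r = T, q = T), and (q ∧ u) | (~r | q) holds there. If u is false, the antecedent forces (u = F, r = F, q = T) or (u = F, r = T, q = T), and (q ∧ u) | (~r | q) holds there. Either way (q ∧ u) | (~r | q) holds.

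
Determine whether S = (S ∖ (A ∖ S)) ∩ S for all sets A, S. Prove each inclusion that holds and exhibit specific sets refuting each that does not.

(⊇) Let x ∈ (S ∖ (A ∖ S)) ∩ S. Then either x ∈ S and x ∉ A; or x ∈ A ∩ S. In each case x ∈ S, so (S ∖ (A ∖ S)) ∩ S ⊆ S.

(⊆) Let x ∈ S. Then either x ∈ S and x ∉ A; or x ∈ A ∩ S. In each case x ∈ (S ∖ (A ∖ S)) ∩ S, so S ⊆ (S ∖ (A ∖ S)) ∩ S.

Both inclusions hold; the sets are equal.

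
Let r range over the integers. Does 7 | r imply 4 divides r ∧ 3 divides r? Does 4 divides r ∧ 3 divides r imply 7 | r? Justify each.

(⇒) This fails: take r = 7. Certainly 7 ∣ 7, but 4 ∤ 7.

(⇐) This fails: take r = 12. Both 4 ∣ 12 and 3 ∣ 12, yet 12 is not a multiple of 7 (since 12 = 1·7 + 5), so 7 ∤ 12.

Neither implication holds.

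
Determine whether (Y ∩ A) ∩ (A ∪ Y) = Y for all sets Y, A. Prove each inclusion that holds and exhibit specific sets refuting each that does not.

(⊆) holds; (⊇) fails.

(⟹) Let x ∈ (Y ∩ A) ∩ (A ∪ Y). Then x ∈ Y ∩ A, from which x ∈ Y.

(⟸) This inclusion fails. Take Y = {1}, A = ∅; then 1 ∈ Y but 1 ∉ (Y ∩ A) ∩ (A ∪ Y).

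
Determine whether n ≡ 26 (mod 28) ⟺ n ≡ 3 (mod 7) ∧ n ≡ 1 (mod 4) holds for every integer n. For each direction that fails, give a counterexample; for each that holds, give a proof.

Forward direction. This fails: n = 26 gives 26 ≡ 26 (mod 28) but 26 ≡ 5 (mod 7), so the conjunction on the right does not hold.

Converse. This fails: n = 17 satisfies both congruences on the right (17 ≡ 3 mod 7 and 17 ≡ 1 mod 4) yet 17 ≡ 17 (mod 28), not 26.

Neither implication holds.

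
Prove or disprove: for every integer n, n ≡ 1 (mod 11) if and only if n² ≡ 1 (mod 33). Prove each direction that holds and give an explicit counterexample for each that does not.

(→) This fails: take n = 12. Then 12 ≡ 1 (mod 11), but 12² = 144 ≡ 12 (mod 33), not 1.

(←) This fails: take n = 10. Then 10² = 100 ≡ 1 (mod 33), yet 10 ≡ 10 (mod 11), not 1.

Both directions fail.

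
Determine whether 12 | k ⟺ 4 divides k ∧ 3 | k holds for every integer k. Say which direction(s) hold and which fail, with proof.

Both directions hold.

(←) Suppose 4 ∣ k and 3 ∣ k. Any common multiple of 4 and 3 is a multiple of their lcm; here gcd(4, 3) = 1, so lcm(4, 3) = 4·3 = 12, so 12 ∣ k.

(→) If 12 ∣ k, write k = 12q. Since 12 = 3·4, k = 4·(3q), so 4 ∣ k; and since 12 = 4·3, k = 3·(4q), so 3 ∣ k.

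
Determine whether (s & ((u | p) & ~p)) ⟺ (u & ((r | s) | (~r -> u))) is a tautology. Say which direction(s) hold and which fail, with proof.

(⇒) holds; (⇐) fails.

[⇒] Assume the antecedent. If s is true, the antecedent forces (s = T, p = F, r = F, u = T) or (s = T, p = F, r = T, u = T), and u & ((r | s) | (~r -> u)) holds there. If s is false, the antecedent cannot hold. Either way u & ((r | s) | (~r -> u)) holds.

[⇐] This fails. Under s = F, p = F, r = F, u = T, the left side is false but the right side is true.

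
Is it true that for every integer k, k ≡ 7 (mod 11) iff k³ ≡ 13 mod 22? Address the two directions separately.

(⟸) The residues r modulo 22 with r³ ≡ 13 (mod 22) are exactly {7}, and each is ≡ 7 (mod 11).

(⟹) This fails: take k = 18. Then 18 ≡ 7 (mod 11), but 18³ = 5832 ≡ 2 (mod 22), not 13.

Only the reverse direction holds.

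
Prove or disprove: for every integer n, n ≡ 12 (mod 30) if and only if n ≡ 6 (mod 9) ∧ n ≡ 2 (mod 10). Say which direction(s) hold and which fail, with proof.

(⇒) This fails: n = 72 gives 72 ≡ 12 (mod 30) but 72 ≡ 0 (mod 9), so the conjunction on the right does not hold.

(⇐) Conversely, if n ≡ 6 (mod 9) and n ≡ 2 (mod 10), then by the Chinese remainder theorem n ≡ 42 (mod 90). Since 42 ≡ 12 (mod 30) and 30 ∣ 90, we get n ≡ 12 (mod 30).

(⇒) fails; (⇐) holds.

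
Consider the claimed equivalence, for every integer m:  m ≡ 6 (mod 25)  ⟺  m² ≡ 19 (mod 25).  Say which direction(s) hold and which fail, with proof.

Both directions fail.

(→) This fails: take m = 6. Then 6 ≡ 6 (mod 25), but 6² = 36 ≡ 11 (mod 25), not 19.

(←) This fails: take m = 12. Then 12² = 144 ≡ 19 (mod 25), yet 12 ≡ 12 (mod 25), not 6.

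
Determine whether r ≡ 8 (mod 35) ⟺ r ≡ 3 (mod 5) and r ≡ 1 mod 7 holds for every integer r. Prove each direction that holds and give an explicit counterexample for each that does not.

Both directions hold.

(→) Suppose r ≡ 8 (mod 35); write r = 35j + 8. Since 5 ∣ 35, reducing mod 5 gives r ≡ 8 ≡ 3 (mod 5); since 7 ∣ 35, reducing mod 7 gives r ≡ 8 ≡ 1 (mod 7).

(←) Conversely, if r ≡ 3 (mod 5) and r ≡ 1 (mod 7), then by the Chinese remainder theorem r ≡ 8 (mod 35). This is exactly r ≡ 8 (mod 35).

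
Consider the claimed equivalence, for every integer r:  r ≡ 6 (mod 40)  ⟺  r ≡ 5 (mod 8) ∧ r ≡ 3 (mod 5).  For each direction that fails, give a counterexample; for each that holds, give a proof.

(→) This fails: r = 6 gives 6 ≡ 6 (mod 40) but 6 ≡ 6 (mod 8), so the conjunction on the right does not hold.

(←) This fails: r = 13 satisfies both congruences on the right (13 ≡ 5 mod 8 and 13 ≡ 3 mod 5) yet 13 ≡ 13 (mod 40), not 6.

Both directions fail.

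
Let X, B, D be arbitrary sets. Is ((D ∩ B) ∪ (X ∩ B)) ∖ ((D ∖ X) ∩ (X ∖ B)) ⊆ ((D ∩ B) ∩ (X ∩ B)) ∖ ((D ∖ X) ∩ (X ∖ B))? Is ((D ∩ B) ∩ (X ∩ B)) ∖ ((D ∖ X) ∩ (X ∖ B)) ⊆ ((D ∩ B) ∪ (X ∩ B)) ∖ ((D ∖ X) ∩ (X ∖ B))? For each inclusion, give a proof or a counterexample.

(⊆) fails; (⊇) holds.

(⟹) This inclusion fails. Take X = {1}, B = {1}, D = ∅; then 1 ∈ ((D ∩ B) ∪ (X ∩ B)) ∖ ((D ∖ X) ∩ (X ∖ B)) but 1 ∉ ((D ∩ B) ∩ (X ∩ B)) ∖ ((D ∖ X) ∩ (X ∖ B)).

(⟸) Let x ∈ ((D ∩ B) ∩ (X ∩ B)) ∖ ((D ∖ X) ∩ (X ∖ B)). Then x ∈ X ∩ B ∩ D, from which x ∈ ((D ∩ B) ∪ (X ∩ B)) ∖ ((D ∖ X) ∩ (X ∖ B)).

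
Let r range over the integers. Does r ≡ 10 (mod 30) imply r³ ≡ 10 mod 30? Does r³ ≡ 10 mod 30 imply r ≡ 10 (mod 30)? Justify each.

(⇒) Suppose r ≡ 10 (mod 30). Write r = 30j + 10. Then (30j + 10)³ = 27000j³ + 27000j² + 9000j + 1000 = 30(900j³ + 900j² + 300j + 33) + 10, so r³ ≡ 10 (mod 30).

(⇐) Conversely, suppose r³ ≡ 10 (mod 30). The only residue r in {0, …, 29} with r³ ≡ 10 (mod 30) is r = 10, so r ≡ 10 (mod 30).

Both implications hold.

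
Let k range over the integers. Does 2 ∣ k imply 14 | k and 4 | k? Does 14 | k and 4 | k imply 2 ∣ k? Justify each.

The forward direction fails; the converse holds.

(→) This fails: take k = 2. Certainly 2 ∣ 2, but 14 ∤ 2.

(←) Suppose 14 ∣ k and 4 ∣ k. Any common multiple of 14 and 4 is a multiple of their lcm; here lcm(14, 4) = 14·4/gcd(14, 4) = 56/2 = 28, so 28 ∣ k. Since 2 ∣ 28, it follows that 2 ∣ k.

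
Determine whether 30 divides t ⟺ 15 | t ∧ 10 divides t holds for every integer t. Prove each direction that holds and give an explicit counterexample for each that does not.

The biconditional holds.

Forward direction. If 30 ∣ t, write t = 30q. Since 30 = 2·15, t = 15·(2q), so 15 ∣ t; and since 30 = 3·10, t = 10·(3q), so 10 ∣ t.

Converse. Suppose 15 ∣ t and 10 ∣ t. Any common multiple of 15 and 10 is a multiple of their lcm; here lcm(15, 10) = 15·10/gcd(15, 10) = 150/5 = 30, so 30 ∣ t.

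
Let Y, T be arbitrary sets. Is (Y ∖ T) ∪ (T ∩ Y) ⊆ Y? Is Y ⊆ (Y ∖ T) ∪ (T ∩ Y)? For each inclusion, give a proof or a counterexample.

(⊆) Let x ∈ (Y ∖ T) ∪ (T ∩ Y). Then either x ∈ Y and x ∉ T; or x ∈ Y ∩ T. In each case x ∈ Y, so (Y ∖ T) ∪ (T ∩ Y) ⊆ Y.

(⊇) Let x ∈ Y. Then either x ∈ Y and x ∉ T; or x ∈ Y ∩ T. In each case x ∈ (Y ∖ T) ∪ (T ∩ Y), so Y ⊆ (Y ∖ T) ∪ (T ∩ Y).

Both inclusions hold; the sets are equal.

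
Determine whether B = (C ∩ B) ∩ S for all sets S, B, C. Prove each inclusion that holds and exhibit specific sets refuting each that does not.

(⊆) This inclusion fails. Take S = ∅, B = {1}, C = ∅; then 1 ∈ B but 1 ∉ (C ∩ B) ∩ S.

(⊇) Let x ∈ (C ∩ B) ∩ S. Then x ∈ S ∩ B ∩ C, from which x ∈ B.

(⊆) fails; (⊇) holds.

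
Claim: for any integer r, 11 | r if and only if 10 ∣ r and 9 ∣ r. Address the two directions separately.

(⇒) This fails: take r = 11. Certainly 11 ∣ 11, but 10 ∤ 11.

(⇐) This fails: take r = 90. Both 10 ∣ 90 and 9 ∣ 90, yet 90 is not a multiple of 11 (since 90 = 8·11 + 2), so 11 ∤ 90.

Neither implication holds.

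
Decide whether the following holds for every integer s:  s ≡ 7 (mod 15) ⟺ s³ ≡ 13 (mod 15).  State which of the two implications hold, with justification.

(⟹) Suppose s ≡ 7 (mod 15). Write s = 15j + 7. Then (15j + 7)³ = 3375j³ + 4725j² + 2205j + 343 = 15(225j³ + 315j² + 147j + 22) + 13, so s³ ≡ 13 (mod 15).

(⟸) Conversely, suppose s³ ≡ 13 (mod 15). The only residue r in {0, …, 14} with r³ ≡ 13 (mod 15) is r = 7, so s ≡ 7 (mod 15).

The biconditional holds.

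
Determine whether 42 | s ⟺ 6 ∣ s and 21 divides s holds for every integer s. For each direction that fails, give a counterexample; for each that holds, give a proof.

Both directions hold.

(⟹) If 42 ∣ s, write s = 42q. Since 42 = 7·6, s = 6·(7q), so 6 ∣ s; and since 42 = 2·21, s = 21·(2q), so 21 ∣ s.

(⟸) Suppose 6 ∣ s and 21 ∣ s. Any common multiple of 6 and 21 is a multiple of their lcm; here lcm(6, 21) = 6·21/gcd(6, 21) = 126/3 = 42, so 42 ∣ s.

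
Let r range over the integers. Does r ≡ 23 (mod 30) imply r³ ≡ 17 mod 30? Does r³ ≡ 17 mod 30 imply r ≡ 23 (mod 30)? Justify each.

(⇐) Suppose r³ ≡ 17 (mod 30). The only residue r in {0, …, 29} with r³ ≡ 17 (mod 30) is r = 23, so r ≡ 23 (mod 30).

(⇒) Suppose r ≡ 23 (mod 30). Write r = 30j + 23. Then (30j + 23)³ = 27000j³ + 62100j² + 47610j + 12167 = 30(900j³ + 2070j² + 1587j + 405) + 17, so r³ ≡ 17 (mod 30).

Equivalent; both directions hold.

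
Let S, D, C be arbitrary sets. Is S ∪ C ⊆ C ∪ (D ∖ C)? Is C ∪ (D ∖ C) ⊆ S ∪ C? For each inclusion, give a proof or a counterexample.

Forward inclusion. This inclusion fails. Take S = {1}, D = ∅, C = ∅; then 1 ∈ S ∪ C but 1 ∉ C ∪ (D ∖ C).

Reverse inclusion. This inclusion fails. Take S = ∅, D = {1}, C = ∅; then 1 ∈ C ∪ (D ∖ C) but 1 ∉ S ∪ C.

(⊆) fails and (⊇) fails.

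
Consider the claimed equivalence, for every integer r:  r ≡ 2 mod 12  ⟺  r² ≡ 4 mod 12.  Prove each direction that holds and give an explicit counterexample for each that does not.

The forward direction holds; the converse fails.

(→) Suppose r ≡ 2 mod 12. Write r = 12j + 2. Then (12j + 2)² = 144j² + 48j + 4 = 12(12j² + 4j) + 4, so r² ≡ 4 (mod 12).

(←) This fails: take r = 4. Then 4² = 16 ≡ 4 (mod 12), yet 4 ≡ 4 (mod 12), not 2.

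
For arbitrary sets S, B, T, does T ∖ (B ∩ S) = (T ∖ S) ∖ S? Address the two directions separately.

(⊆) This inclusion fails. Take S = {1}, B = ∅, T = {1}; then 1 ∈ T ∖ (B ∩ S) but 1 ∉ (T ∖ S) ∖ S.

(⊇) Let x ∈ (T ∖ S) ∖ S. Then either x ∈ T and x ∉ S, B; or x ∈ B ∩ T and x ∉ S. In each case x ∈ T ∖ (B ∩ S), so (T ∖ S) ∖ S ⊆ T ∖ (B ∩ S).

(⊆) fails; (⊇) holds.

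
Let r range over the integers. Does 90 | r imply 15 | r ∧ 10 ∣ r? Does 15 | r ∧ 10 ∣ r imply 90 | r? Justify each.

Not equivalent: only (⇒) holds.

(→) If 90 ∣ r, write r = 90q. Since 90 = 6·15, r = 15·(6q), so 15 ∣ r; and since 90 = 9·10, r = 10·(9q), so 10 ∣ r.

(←) This fails: take r = 30. Both 15 ∣ 30 and 10 ∣ 30, yet 30 is not a multiple of 90 (since 30 = 0·90 + 30), so 90 ∤ 30.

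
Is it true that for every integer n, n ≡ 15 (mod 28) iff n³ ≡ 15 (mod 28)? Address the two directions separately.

Only the forward implication holds.

[⇐] This fails: take n = 11. Then 11³ = 1331 ≡ 15 (mod 28), yet 11 ≡ 11 (mod 28), not 15.

[⇒] Suppose n ≡ 15 (mod 28). Write n = 28j + 15. Then (28j + 15)³ = 21952j³ + 35280j² + 18900j + 3375 = 28(784j³ + 1260j² + 675j + 120) + 15, so n³ ≡ 15 (mod 28).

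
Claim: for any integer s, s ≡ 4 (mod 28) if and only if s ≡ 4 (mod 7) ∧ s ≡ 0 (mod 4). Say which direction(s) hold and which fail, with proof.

Both directions hold.

(⇒) Suppose s ≡ 4 (mod 28); write s = 28j + 4. Since 7 ∣ 28, reducing mod 7 gives s ≡ 4 (mod 7); since 4 ∣ 28, reducing mod 4 gives s ≡ 4 ≡ 0 (mod 4).

(⇐) Conversely, if s ≡ 4 (mod 7) and s ≡ 0 (mod 4), then by the Chinese remainder theorem s ≡ 4 (mod 28). This is exactly s ≡ 4 (mod 28).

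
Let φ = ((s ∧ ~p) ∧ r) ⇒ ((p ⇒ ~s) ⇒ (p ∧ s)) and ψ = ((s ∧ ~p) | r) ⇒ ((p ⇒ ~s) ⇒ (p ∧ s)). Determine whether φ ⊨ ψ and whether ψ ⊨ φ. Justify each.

[⇒] This fails. Under r = T, s = F, p = F, the left side is true but the right side is false.

[⇐] Assume the antecedent. If r is true, the antecedent forces (r = T, s = T, p = T), and the consequent holds there. If r is false, the consequent reduces to true regardless of the other variables. Either way the consequent holds.

Only the converse holds.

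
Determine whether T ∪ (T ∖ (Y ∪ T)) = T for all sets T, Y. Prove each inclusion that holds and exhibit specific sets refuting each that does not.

Both inclusions hold.

Forward inclusion. Let x ∈ T ∪ (T ∖ (Y ∪ T)). Then either x ∈ T and x ∉ Y; or x ∈ T ∩ Y. In each case x ∈ T, so T ∪ (T ∖ (Y ∪ T)) ⊆ T.

Reverse inclusion. Let x ∈ T. Then either x ∈ T and x ∉ Y; or x ∈ T ∩ Y. In each case x ∈ T ∪ (T ∖ (Y ∪ T)), so T ⊆ T ∪ (T ∖ (Y ∪ T)).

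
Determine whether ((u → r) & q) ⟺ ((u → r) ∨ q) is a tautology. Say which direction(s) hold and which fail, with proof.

(⇒) Assume the antecedent. If u is true, the antecedent forces (u = T, r = T, q = T), and (u → r) ∨ q holds there. If u is false, (u → r) ∨ q reduces to true regardless of the other variables. Either way (u → r) ∨ q holds.

(⇐) This fails. Under u = F, r = F, q = F, the left side is false but the right side is true.

Not equivalent: only (⇒) holds.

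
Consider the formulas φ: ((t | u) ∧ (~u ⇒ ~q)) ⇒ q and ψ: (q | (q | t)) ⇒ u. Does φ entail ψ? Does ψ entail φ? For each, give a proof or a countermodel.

[⇒] This fails. Under u = F, q = T, t = F, the left side is true but the right side is false.

[⇐] This fails. Under u = T, q = F, t = F, the left side is false but the right side is true.

Neither implication holds.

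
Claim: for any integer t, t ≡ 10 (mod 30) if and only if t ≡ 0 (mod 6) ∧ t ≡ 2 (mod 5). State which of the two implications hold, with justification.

Both directions fail.

(⟹) This fails: t = 10 gives 10 ≡ 10 (mod 30) but 10 ≡ 4 (mod 6), so the conjunction on the right does not hold.

(⟸) This fails: t = 12 satisfies both congruences on the right (12 ≡ 0 mod 6 and 12 ≡ 2 mod 5) yet 12 ≡ 12 (mod 30), not 10.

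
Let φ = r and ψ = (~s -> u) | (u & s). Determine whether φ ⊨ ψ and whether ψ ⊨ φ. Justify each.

[⇒] This fails. Under r = T, u = F, s = F, the left side is true but the right side is false.

[⇐] This fails. Under r = F, u = T, s = F, the left side is false but the right side is true.

Neither direction holds.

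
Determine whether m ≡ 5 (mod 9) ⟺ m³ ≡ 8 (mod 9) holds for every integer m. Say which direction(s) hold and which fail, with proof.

Only the forward direction holds.

(→) Suppose m ≡ 5 (mod 9). Write m = 9j + 5. Then (9j + 5)³ = 729j³ + 1215j² + 675j + 125 = 9(81j³ + 135j² + 75j + 13) + 8, so m³ ≡ 8 (mod 9).

(←) This fails: take m = 2. Then 2³ = 8 ≡ 8 (mod 9), yet 2 ≡ 2 (mod 9), not 5.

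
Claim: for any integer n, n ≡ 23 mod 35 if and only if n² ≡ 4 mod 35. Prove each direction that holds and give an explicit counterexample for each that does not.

Forward direction. Suppose n ≡ 23 mod 35. Write n = 35j + 23. Then (35j + 23)² = 1225j² + 1610j + 529 = 35(35j² + 46j + 15) + 4, so n² ≡ 4 (mod 35).

Converse. This fails: take n = 2. Then 2² = 4 ≡ 4 (mod 35), yet 2 ≡ 2 (mod 35), not 23.

Only the forward direction holds.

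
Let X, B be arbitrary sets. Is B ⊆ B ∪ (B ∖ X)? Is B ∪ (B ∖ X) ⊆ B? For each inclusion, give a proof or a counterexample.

The two sets are equal.

Forward inclusion. Let x ∈ B. Then either x ∈ B and x ∉ X; or x ∈ X ∩ B. In each case x ∈ B ∪ (B ∖ X), so B ⊆ B ∪ (B ∖ X).

Reverse inclusion. Let x ∈ B ∪ (B ∖ X). Then either x ∈ B and x ∉ X; or x ∈ X ∩ B. In each case x ∈ B, so B ∪ (B ∖ X) ⊆ B.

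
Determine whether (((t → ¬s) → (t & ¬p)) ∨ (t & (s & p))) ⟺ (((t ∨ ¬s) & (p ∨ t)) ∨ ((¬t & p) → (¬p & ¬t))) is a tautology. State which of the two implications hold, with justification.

(⟹) Assume the antecedent. If s is true, the antecedent forces (s = T, p = F, t = T) or (s = T, p = T, t = T), and the consequent holds there. If s is false, the consequent reduces to true regardless of the other variables. Either way the consequent holds.

(⟸) This fails. Under s = F, p = F, t = F, the left side is false but the right side is true.

Not equivalent: only (⇒) holds.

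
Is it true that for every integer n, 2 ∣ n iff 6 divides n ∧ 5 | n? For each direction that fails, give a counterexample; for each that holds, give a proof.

Forward direction. This fails: take n = 2. Certainly 2 ∣ 2, but 6 ∤ 2.

Converse. Suppose 6 ∣ n and 5 ∣ n. Any common multiple of 6 and 5 is a multiple of their lcm; here gcd(6, 5) = 1, so lcm(6, 5) = 6·5 = 30, so 30 ∣ n. Since 2 ∣ 30, it follows that 2 ∣ n.

The forward direction fails; the converse holds.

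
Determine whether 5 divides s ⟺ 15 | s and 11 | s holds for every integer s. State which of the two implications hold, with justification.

The forward direction fails; the converse holds.

(→) This fails: take s = 5. Certainly 5 ∣ 5, but 15 ∤ 5.

(←) Suppose 15 ∣ s and 11 ∣ s. Any common multiple of 15 and 11 is a multiple of their lcm; here gcd(15, 11) = 1, so lcm(15, 11) = 15·11 = 165, so 165 ∣ s. Since 5 ∣ 165, it follows that 5 ∣ s.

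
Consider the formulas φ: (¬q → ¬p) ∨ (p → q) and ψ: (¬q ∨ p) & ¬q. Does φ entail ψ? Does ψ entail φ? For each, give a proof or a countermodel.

(→) This fails. Under q = T, p = F, the left side is true but the right side is false.

(←) This fails. Under q = F, p = T, the left side is false but the right side is true.

Both directions fail.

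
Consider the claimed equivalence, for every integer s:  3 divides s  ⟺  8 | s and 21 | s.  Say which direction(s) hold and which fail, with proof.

[⇒] This fails: take s = 3. Certainly 3 ∣ 3, but 8 ∤ 3.

[⇐] Suppose 8 ∣ s and 21 ∣ s. Any common multiple of 8 and 21 is a multiple of their lcm; here gcd(8, 21) = 1, so lcm(8, 21) = 8·21 = 168, so 168 ∣ s. Since 3 ∣ 168, it follows that 3 ∣ s.

Only the converse holds.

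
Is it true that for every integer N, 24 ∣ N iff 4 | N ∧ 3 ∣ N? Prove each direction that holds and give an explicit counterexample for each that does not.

(⟸) This fails: take N = 12. Both 4 ∣ 12 and 3 ∣ 12, yet 12 is not a multiple of 24 (since 12 = 0·24 + 12), so 24 ∤ 12.

(⟹) If 24 ∣ N, write N = 24q. Since 24 = 6·4, N = 4·(6q), so 4 ∣ N; and since 24 = 8·3, N = 3·(8q), so 3 ∣ N.

(⇒) holds; (⇐) fails.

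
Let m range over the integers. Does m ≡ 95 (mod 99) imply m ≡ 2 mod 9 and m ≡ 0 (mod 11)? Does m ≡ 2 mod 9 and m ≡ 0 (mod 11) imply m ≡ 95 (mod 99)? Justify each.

Neither direction holds.

(→) This fails: m = 95 gives 95 ≡ 95 (mod 99) but 95 ≡ 5 (mod 9), so the conjunction on the right does not hold.

(←) This fails: m = 11 satisfies both congruences on the right (11 ≡ 2 mod 9 and 11 ≡ 0 mod 11) yet 11 ≡ 11 (mod 99), not 95.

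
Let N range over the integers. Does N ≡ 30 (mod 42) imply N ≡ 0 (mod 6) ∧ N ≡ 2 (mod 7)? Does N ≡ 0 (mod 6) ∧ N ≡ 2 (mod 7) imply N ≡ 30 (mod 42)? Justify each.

(⇒) Suppose N ≡ 30 (mod 42); write N = 42j + 30. Since 6 ∣ 42, reducing mod 6 gives N ≡ 30 ≡ 0 (mod 6); since 7 ∣ 42, reducing mod 7 gives N ≡ 30 ≡ 2 (mod 7).

(⇐) Conversely, if N ≡ 0 (mod 6) and N ≡ 2 (mod 7), then by the Chinese remainder theorem N ≡ 30 (mod 42). This is exactly N ≡ 30 (mod 42).

Equivalent; both directions hold.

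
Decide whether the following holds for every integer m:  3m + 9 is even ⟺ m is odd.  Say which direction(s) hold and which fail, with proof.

Forward direction. Suppose 3m + 9 is even. Since 3 is odd, 3m and m have the same parity, so 3m + 9 ≡ m + 9 (mod 2). As 9 is odd, 3m + 9 is even exactly when m is odd. Thus m is odd.

Converse. Suppose m is odd; write m = 2j + 1. Then 3m + 9 = 3·(2j + 1) + 9 = 2·3j + 12, which is even.

The biconditional holds.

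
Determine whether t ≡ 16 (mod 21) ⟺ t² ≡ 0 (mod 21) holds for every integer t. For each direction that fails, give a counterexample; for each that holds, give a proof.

(→) This fails: take t = 16. Then 16 ≡ 16 (mod 21), but 16² = 256 ≡ 4 (mod 21), not 0.

(←) This fails: take t = 0. Then 0² = 0 ≡ 0 (mod 21), yet 0 ≡ 0 (mod 21), not 16.

(⇒) fails and (⇐) fails.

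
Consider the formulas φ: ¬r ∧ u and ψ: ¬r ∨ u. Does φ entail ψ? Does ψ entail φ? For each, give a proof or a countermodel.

Not equivalent: only (⇒) holds.

[⇒] Assume the antecedent. If u is true, ¬r ∨ u reduces to true regardless of the other variables. If u is false, the antecedent cannot hold. Either way ¬r ∨ u holds.

[⇐] This fails. Under u = F, r = F, the left side is false but the right side is true.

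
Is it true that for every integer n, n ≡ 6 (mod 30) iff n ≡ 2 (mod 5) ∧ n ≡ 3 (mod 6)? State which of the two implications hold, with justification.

Neither direction holds.

(⟹) This fails: n = 6 gives 6 ≡ 6 (mod 30) but 6 ≡ 1 (mod 5), so the conjunction on the right does not hold.

(⟸) This fails: n = 27 satisfies both congruences on the right (27 ≡ 2 mod 5 and 27 ≡ 3 mod 6) yet 27 ≡ 27 (mod 30), not 6.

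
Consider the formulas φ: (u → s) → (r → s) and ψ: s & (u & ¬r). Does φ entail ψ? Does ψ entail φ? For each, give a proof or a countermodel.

[⇒] This fails. Under r = F, u = F, s = F, the left side is true but the right side is false.

[⇐] Assume the antecedent. If r is true, the antecedent cannot hold. If r is false, (u → s) → (r → s) reduces to true regardless of the other variables. Either way (u → s) → (r → s) holds.

Only the converse holds.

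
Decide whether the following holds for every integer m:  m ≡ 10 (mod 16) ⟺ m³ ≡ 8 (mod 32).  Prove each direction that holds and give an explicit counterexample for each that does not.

(→) Suppose m ≡ 10 (mod 16). Working modulo 32, m ∈ {10, 26}; for each such r, r³ ≡ 8 (mod 32).

(←) This fails: take m = 2. Then 2³ = 8 ≡ 8 (mod 32), yet 2 ≡ 2 (mod 16), not 10.

Only the forward implication holds.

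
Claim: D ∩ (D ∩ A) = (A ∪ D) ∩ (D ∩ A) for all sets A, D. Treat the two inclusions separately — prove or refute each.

Both inclusions hold; the sets are equal.

(⟹) Let x ∈ D ∩ (D ∩ A). Then x ∈ A ∩ D, from which x ∈ (A ∪ D) ∩ (D ∩ A).

(⟸) Let x ∈ (A ∪ D) ∩ (D ∩ A). Then x ∈ A ∩ D, from which x ∈ D ∩ (D ∩ A).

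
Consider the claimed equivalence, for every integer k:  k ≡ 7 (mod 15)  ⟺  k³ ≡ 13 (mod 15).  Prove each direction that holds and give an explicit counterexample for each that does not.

Both directions hold.

Forward direction. Suppose k ≡ 7 (mod 15). Write k = 15j + 7. Then (15j + 7)³ = 3375j³ + 4725j² + 2205j + 343 = 15(225j³ + 315j² + 147j + 22) + 13, so k³ ≡ 13 (mod 15).

Converse. Suppose k³ ≡ 13 (mod 15). The only residue r in {0, …, 14} with r³ ≡ 13 (mod 15) is r = 7, so k ≡ 7 (mod 15).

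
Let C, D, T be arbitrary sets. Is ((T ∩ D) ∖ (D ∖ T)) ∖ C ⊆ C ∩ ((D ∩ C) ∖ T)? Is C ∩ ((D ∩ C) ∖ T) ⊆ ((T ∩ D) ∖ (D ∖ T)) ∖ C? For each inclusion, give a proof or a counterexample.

Both inclusions fail.

Forward inclusion. This inclusion fails. Take C = ∅, D = {1}, T = {1}; then 1 ∈ ((T ∩ D) ∖ (D ∖ T)) ∖ C but 1 ∉ C ∩ ((D ∩ C) ∖ T).

Reverse inclusion. This inclusion fails. Take C = {1}, D = {1}, T = ∅; then 1 ∈ C ∩ ((D ∩ C) ∖ T) but 1 ∉ ((T ∩ D) ∖ (D ∖ T)) ∖ C.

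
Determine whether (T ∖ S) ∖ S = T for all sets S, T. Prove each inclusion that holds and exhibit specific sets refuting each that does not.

Forward inclusion. Let x ∈ (T ∖ S) ∖ S. Then x ∈ T and x ∉ S, from which x ∈ T.

Reverse inclusion. This inclusion fails. Take S = {1}, T = {1}; then 1 ∈ T but 1 ∉ (T ∖ S) ∖ S.

The sets are not equal: only the forward inclusion holds.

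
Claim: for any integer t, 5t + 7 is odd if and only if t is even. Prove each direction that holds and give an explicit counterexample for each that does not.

(→) Suppose 5t + 7 is odd. Since 5 is odd, 5t and t have the same parity, so 5t + 7 ≡ t + 7 (mod 2). As 7 is odd, 5t + 7 is odd exactly when t is even. Thus t is even.

(←) Conversely, suppose t is even; write t = 2j. Then 5t + 7 = 5·(2j) + 7 = 2·5j + 7, which is odd.

Equivalent; both directions hold.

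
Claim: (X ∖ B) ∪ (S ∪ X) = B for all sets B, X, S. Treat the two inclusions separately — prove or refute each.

(⊆) This inclusion fails. Take B = ∅, X = {1}, S = ∅; then 1 ∈ (X ∖ B) ∪ (S ∪ X) but 1 ∉ B.

(⊇) This inclusion fails. Take B = {1}, X = ∅, S = ∅; then 1 ∈ B but 1 ∉ (X ∖ B) ∪ (S ∪ X).

Both inclusions fail.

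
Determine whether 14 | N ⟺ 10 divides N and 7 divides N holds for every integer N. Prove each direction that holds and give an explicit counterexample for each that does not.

Only the reverse direction holds.

[⇒] This fails: take N = 14. Certainly 14 ∣ 14, but 10 ∤ 14.

[⇐] Suppose 10 ∣ N and 7 ∣ N. Any common multiple of 10 and 7 is a multiple of their lcm; here gcd(10, 7) = 1, so lcm(10, 7) = 10·7 = 70, so 70 ∣ N. Since 14 ∣ 70, it follows that 14 ∣ N.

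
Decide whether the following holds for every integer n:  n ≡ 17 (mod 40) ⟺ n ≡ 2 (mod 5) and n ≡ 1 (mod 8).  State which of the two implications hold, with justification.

Equivalent; both directions hold.

(→) Suppose n ≡ 17 (mod 40); write n = 40j + 17. Since 5 ∣ 40, reducing mod 5 gives n ≡ 17 ≡ 2 (mod 5); since 8 ∣ 40, reducing mod 8 gives n ≡ 17 ≡ 1 (mod 8).

(←) Conversely, if n ≡ 2 (mod 5) and n ≡ 1 (mod 8), then by the Chinese remainder theorem n ≡ 17 (mod 40). This is exactly n ≡ 17 (mod 40).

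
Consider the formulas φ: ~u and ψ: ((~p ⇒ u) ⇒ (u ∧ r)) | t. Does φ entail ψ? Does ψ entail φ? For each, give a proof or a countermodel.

(⇒) fails and (⇐) fails.

(→) This fails. Under t = F, u = F, r = F, p = T, the left side is true but the right side is false.

(←) This fails. Under t = T, u = T, r = F, p = F, the left side is false but the right side is true.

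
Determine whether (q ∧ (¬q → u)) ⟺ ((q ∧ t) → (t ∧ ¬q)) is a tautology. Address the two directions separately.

(⇒) This fails. Under q = T, u = F, t = T, the left side is true but the right side is false.

(⇐) This fails. Under q = F, u = F, t = F, the left side is false but the right side is true.

Neither implication holds.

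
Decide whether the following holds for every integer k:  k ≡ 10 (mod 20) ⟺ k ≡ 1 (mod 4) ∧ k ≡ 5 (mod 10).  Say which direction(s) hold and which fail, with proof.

(⇒) fails and (⇐) fails.

(→) This fails: k = 10 gives 10 ≡ 10 (mod 20) but 10 ≡ 2 (mod 4), so the conjunction on the right does not hold.

(←) This fails: k = 5 satisfies both congruences on the right (5 ≡ 1 mod 4 and 5 ≡ 5 mod 10) yet 5 ≡ 5 (mod 20), not 10.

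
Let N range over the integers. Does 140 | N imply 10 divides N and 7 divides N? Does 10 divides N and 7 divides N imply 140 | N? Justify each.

(⟹) If 140 ∣ N, write N = 140q. Since 140 = 14·10, N = 10·(14q), so 10 ∣ N; and since 140 = 20·7, N = 7·(20q), so 7 ∣ N.

(⟸) This fails: take N = 70. Both 10 ∣ 70 and 7 ∣ 70, yet 70 is not a multiple of 140 (since 70 = 0·140 + 70), so 140 ∤ 70.

Only the forward implication holds.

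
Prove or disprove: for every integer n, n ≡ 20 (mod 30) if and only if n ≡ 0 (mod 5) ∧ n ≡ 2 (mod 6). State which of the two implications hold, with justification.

Equivalent; both directions hold.

(→) Suppose n ≡ 20 (mod 30); write n = 30j + 20. Since 5 ∣ 30, reducing mod 5 gives n ≡ 20 ≡ 0 (mod 5); since 6 ∣ 30, reducing mod 6 gives n ≡ 20 ≡ 2 (mod 6).

(←) Conversely, if n ≡ 0 (mod 5) and n ≡ 2 (mod 6), then by the Chinese remainder theorem n ≡ 20 (mod 30). This is exactly n ≡ 20 (mod 30).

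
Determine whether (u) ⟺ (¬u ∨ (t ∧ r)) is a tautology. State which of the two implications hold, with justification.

(→) This fails. Under t = F, u = T, r = F, the left side is true but the right side is false.

(←) This fails. Under t = F, u = F, r = F, the left side is false but the right side is true.

Neither direction holds.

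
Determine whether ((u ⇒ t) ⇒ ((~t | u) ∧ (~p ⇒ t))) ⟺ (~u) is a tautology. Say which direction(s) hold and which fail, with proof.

(⇒) This fails. Under t = F, p = F, u = T, the left side is true but the right side is false.

(⇐) This fails. Under t = F, p = F, u = F, the left side is false but the right side is true.

(⇒) fails and (⇐) fails.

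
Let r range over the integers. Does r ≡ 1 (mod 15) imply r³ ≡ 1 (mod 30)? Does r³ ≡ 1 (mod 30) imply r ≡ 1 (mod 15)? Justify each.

The forward direction fails; the converse holds.

[⇒] This fails: take r = 16. Then 16 ≡ 1 (mod 15), but 16³ = 4096 ≡ 16 (mod 30), not 1.

[⇐] Conversely, the residues r modulo 30 with r³ ≡ 1 (mod 30) are exactly {1}, and each is ≡ 1 (mod 15).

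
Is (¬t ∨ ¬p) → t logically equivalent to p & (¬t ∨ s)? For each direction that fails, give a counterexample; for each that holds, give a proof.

(→) This fails. Under t = T, s = F, p = F, the left side is true but the right side is false.

(←) This fails. Under t = F, s = F, p = T, the left side is false but the right side is true.

(⇒) fails and (⇐) fails.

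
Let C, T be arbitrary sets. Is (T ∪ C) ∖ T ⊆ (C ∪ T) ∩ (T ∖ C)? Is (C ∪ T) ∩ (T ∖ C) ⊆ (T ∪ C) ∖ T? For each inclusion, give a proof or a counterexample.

Both inclusions fail.

(⟹) This inclusion fails. Take C = {1}, T = ∅; then 1 ∈ (T ∪ C) ∖ T but 1 ∉ (C ∪ T) ∩ (T ∖ C).

(⟸) This inclusion fails. Take C = ∅, T = {1}; then 1 ∈ (C ∪ T) ∩ (T ∖ C) but 1 ∉ (T ∪ C) ∖ T.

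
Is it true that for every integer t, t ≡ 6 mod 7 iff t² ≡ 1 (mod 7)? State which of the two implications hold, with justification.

(→) Suppose t ≡ 6 mod 7. Write t = 7j + 6. Then (7j + 6)² = 49j² + 84j + 36 = 7(7j² + 12j + 5) + 1, so t² ≡ 1 (mod 7).

(←) This fails: take t = 1. Then 1² = 1 ≡ 1 (mod 7), yet 1 ≡ 1 (mod 7), not 6.

Not equivalent: only (⇒) holds.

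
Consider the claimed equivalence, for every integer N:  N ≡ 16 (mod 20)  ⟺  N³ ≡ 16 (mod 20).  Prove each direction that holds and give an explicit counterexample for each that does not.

Only the forward implication holds.

(→) Suppose N ≡ 16 (mod 20). Write N = 20j + 16. Then (20j + 16)³ = 8000j³ + 19200j² + 15360j + 4096 = 20(400j³ + 960j² + 768j + 204) + 16, so N³ ≡ 16 (mod 20).

(←) This fails: take N = 6. Then 6³ = 216 ≡ 16 (mod 20), yet 6 ≡ 6 (mod 20), not 16.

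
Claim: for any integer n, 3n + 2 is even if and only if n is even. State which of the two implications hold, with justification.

Converse. Suppose n is even; write n = 2j. Then 3n + 2 = 3·(2j) + 2 = 2·3j + 2, which is even.

Forward direction. Suppose 3n + 2 is even. Since 3 is odd, 3n and n have the same parity, so 3n + 2 ≡ n + 2 (mod 2). As 2 is even, 3n + 2 is even exactly when n is even. Thus n is even.

Both implications hold.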